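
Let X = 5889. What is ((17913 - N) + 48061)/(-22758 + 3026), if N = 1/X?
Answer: -388520885/116201748 ≈ -3.3435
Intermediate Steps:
N = 1/5889 ≈ 0.00016981
((17913 - N) + 48061)/(-22758 + 3026) = ((17913 - 1*1/5889) + 48061)/(-22758 + 3026) = ((17913 - 1/5889) + 48061)/(-19732) = (105489656/5889 + 48061)*(-1/19732) = (388520885/5889)*(-1/19732) = -388520885/116201748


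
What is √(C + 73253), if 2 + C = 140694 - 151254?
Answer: √62691 ≈ 250.38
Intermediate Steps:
C = -10562 (C = -2 + (140694 - 151254) = -2 - 10560 = -10562)
√(C + 73253) = √(-10562 + 73253) = √62691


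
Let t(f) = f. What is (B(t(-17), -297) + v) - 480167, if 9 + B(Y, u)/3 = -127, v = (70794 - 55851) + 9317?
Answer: -456315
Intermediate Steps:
v = 24260 (v = 14943 + 9317 = 24260)
B(Y, u) = -408 (B(Y, u) = -27 + 3*(-127) = -27 - 381 = -408)
(B(t(-17), -297) + v) - 480167 = (-408 + 24260) - 480167 = 23852 - 480167 = -456315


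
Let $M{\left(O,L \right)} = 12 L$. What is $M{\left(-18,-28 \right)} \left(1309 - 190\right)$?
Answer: $-375984$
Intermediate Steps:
$M{\left(-18,-28 \right)} \left(1309 - 190\right) = 12 \left(-28\right) \left(1309 - 190\right) = \left(-336\right) 1119 = -375984$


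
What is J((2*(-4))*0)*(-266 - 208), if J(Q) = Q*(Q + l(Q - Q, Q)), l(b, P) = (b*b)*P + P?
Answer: 0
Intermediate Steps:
l(b, P) = P + P*b**2 (l(b, P) = b**2*P + P = P*b**2 + P = P + P*b**2)
J(Q) = 2*Q**2 (J(Q) = Q*(Q + Q*(1 + (Q - Q)**2)) = Q*(Q + Q*(1 + 0**2)) = Q*(Q + Q*(1 + 0)) = Q*(Q + Q*1) = Q*(Q + Q) = Q*(2*Q) = 2*Q**2)
J((2*(-4))*0)*(-266 - 208) = (2*((2*(-4))*0)**2)*(-266 - 208) = (2*(-8*0)**2)*(-474) = (2*0**2)*(-474) = (2*0)*(-474) = 0*(-474) = 0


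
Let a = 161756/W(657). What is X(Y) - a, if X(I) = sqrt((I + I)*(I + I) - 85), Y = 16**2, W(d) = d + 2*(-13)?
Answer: -161756/631 + sqrt(262059) ≈ 255.57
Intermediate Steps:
W(d) = -26 + d (W(d) = d - 26 = -26 + d)
a = 161756/631 (a = 161756/(-26 + 657) = 161756/631 ≈ 256.35)
Y = 256
X(I) = sqrt(-85 + 4*I**2) (X(I) = sqrt((2*I)*(2*I) - 85) = sqrt(4*I**2 - 85) = sqrt(-85 + 4*I**2))
X(Y) - a = sqrt(-85 + 4*256**2) - 1*161756/631 = sqrt(-85 + 4*65536) - 161756/631 = sqrt(-85 + 262144) - 161756/631 = sqrt(262059) - 161756/631 = -161756/631 + sqrt(262059)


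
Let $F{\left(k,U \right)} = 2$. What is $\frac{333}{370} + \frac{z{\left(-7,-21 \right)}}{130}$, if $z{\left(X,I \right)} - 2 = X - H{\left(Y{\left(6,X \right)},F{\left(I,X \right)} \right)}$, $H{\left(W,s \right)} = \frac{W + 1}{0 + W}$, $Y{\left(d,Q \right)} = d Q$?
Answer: $\frac{4663}{5460} \approx 0.85403$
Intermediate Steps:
$Y{\left(d,Q \right)} = Q d$
$H{\left(W,s \right)} = \frac{1 + W}{W}$
$z{\left(X,I \right)} = 2 + X - \frac{1 + 6 X}{6 X}$ ($z{\left(X,I \right)} = 2 + \left(X - \frac{1 + X 6}{X 6}\right) = 2 + \left(X - \frac{1 + 6 X}{6 X}\right) = 2 + X - \frac{1 + 6 X}{6 X}$)
$\frac{333}{370} + \frac{z{\left(-7,-21 \right)}}{130} = \frac{333}{370} + \frac{1 - 7 - \frac{1}{6 \left(-7\right)}}{130} = 333 \cdot \frac{1}{370} + \left(1 - 7 - - \frac{1}{42}\right) \frac{1}{130} = \frac{9}{10} + \left(1 - 7 + \frac{1}{42}\right) \frac{1}{130} = \frac{9}{10} - \frac{251}{5460} = \frac{4663}{5460}$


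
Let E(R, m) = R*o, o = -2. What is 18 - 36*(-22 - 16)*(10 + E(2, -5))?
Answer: 8226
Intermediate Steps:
E(R, m) = -2*R (E(R, m) = R*(-2) = -2*R)
18 - 36*(-22 - 16)*(10 + E(2, -5)) = 18 - 36*(-22 - 16)*(10 - 2*2) = 18 - (-1368)*(10 - 4) = 18 - (-1368)*6 = 18 - 36*(-228) = 18 + 8208 = 8226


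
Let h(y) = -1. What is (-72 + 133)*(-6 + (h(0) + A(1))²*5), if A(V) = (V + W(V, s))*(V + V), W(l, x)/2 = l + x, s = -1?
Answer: -61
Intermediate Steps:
W(l, x) = 2*l + 2*x (W(l, x) = 2*(l + x) = 2*l + 2*x)
A(V) = 2*V*(-2 + 3*V) (A(V) = (V + (2*V + 2*(-1)))*(V + V) = (V + (2*V - 2))*(2*V) = (V + (-2 + 2*V))*(2*V) = (-2 + 3*V)*(2*V) = 2*V*(-2 + 3*V))
(-72 + 133)*(-6 + (h(0) + A(1))²*5) = (-72 + 133)*(-6 + (-1 + 2*1*(-2 + 3*1))²*5) = 61*(-6 + (-1 + 2*1*(-2 + 3))²*5) = 61*(-6 + (-1 + 2*1*1)²*5) = 61*(-6 + (-1 + 2)²*5) = 61*(-6 + 1²*5) = 61*(-6 + 1*5) = 61*(-6 + 5) = 61*(-1) = -61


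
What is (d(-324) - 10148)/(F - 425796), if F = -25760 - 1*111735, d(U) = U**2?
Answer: -94828/563291 ≈ -0.16835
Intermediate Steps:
F = -137495 (F = -25760 - 111735 = -137495)
(d(-324) - 10148)/(F - 425796) = ((-324)**2 - 10148)/(-137495 - 425796) = (104976 - 10148)/(-563291) = 94828*(-1/563291) = -94828/563291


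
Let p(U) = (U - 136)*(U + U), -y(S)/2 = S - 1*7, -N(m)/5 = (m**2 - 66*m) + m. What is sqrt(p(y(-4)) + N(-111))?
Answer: 2*I*sqrt(25674) ≈ 320.46*I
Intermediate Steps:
N(m) = -5*m**2 + 325*m (N(m) = -5*((m**2 - 66*m) + m) = -5*(m**2 - 65*m) = -5*m**2 + 325*m)
y(S) = 14 - 2*S (y(S) = -2*(S - 1*7) = -2*(S - 7) = -2*(-7 + S) = 14 - 2*S)
p(U) = 2*U*(-136 + U) (p(U) = (-136 + U)*(2*U) = 2*U*(-136 + U))
sqrt(p(y(-4)) + N(-111)) = sqrt(2*(14 - 2*(-4))*(-136 + (14 - 2*(-4))) + 5*(-111)*(65 - 1*(-111))) = sqrt(2*(14 + 8)*(-136 + (14 + 8)) + 5*(-111)*(65 + 111)) = sqrt(2*22*(-136 + 22) + 5*(-111)*176) = sqrt(2*22*(-114) - 97680) = sqrt(-5016 - 97680) = sqrt(-102696) = 2*I*sqrt(25674)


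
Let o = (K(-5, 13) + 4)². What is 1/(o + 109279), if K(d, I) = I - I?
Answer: 1/109295 ≈ 9.1495e-6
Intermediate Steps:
K(d, I) = 0
o = 16 (o = (0 + 4)² = 4² = 16)
1/(o + 109279) = 1/(16 + 109279) = 1/109295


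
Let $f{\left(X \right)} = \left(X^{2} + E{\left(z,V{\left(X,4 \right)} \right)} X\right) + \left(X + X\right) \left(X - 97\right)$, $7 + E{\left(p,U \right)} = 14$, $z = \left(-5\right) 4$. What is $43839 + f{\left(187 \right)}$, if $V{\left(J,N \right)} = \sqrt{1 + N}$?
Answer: $113777$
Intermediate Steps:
$z = -20$
$E{\left(p,U \right)} = 7$ ($E{\left(p,U \right)} = -7 + 14 = 7$)
$f{\left(X \right)} = X^{2} + 7 X + 2 X \left(-97 + X\right)$ ($f{\left(X \right)} = \left(X^{2} + 7 X\right) + \left(X + X\right) \left(X - 97\right) = \left(X^{2} + 7 X\right) + 2 X \left(-97 + X\right) = X^{2} + 7 X + 2 X \left(-97 + X\right)$)
$43839 + f{\left(187 \right)} = 43839 + 187 \left(-187 + 3 \cdot 187\right) = 43839 + 187 \left(-187 + 561\right) = 43839 + 187 \cdot 374 = 43839 + 69938 = 113777$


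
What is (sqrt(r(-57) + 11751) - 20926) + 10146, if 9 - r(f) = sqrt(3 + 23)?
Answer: -10780 + sqrt(11760 - sqrt(26)) ≈ -10672.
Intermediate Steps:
r(f) = 9 - sqrt(26) (r(f) = 9 - sqrt(3 + 23) = 9 - sqrt(26))
(sqrt(r(-57) + 11751) - 20926) + 10146 = (sqrt((9 - sqrt(26)) + 11751) - 20926) + 10146 = (sqrt(11760 - sqrt(26)) - 20926) + 10146 = (-20926 + sqrt(11760 - sqrt(26))) + 10146 = -10780 + sqrt(11760 - sqrt(26))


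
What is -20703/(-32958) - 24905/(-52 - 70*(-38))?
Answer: -127804261/14325744 ≈ -8.9213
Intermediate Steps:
-20703/(-32958) - 24905/(-52 - 70*(-38)) = -20703*(-1/32958) - 24905/(-52 + 2660) = 6901/10986 - 24905/2608 = -127804261/14325744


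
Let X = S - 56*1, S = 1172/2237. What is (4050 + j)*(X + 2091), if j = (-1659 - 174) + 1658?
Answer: 17644684625/2237 ≈ 7.8877e+6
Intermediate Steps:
S = 1172/2237 (S = 1172*(1/2237) = 1172/2237 ≈ 0.52392)
j = -175 (j = -1833 + 1658 = -175)
X = -124100/2237 (X = 1172/2237 - 56*1 = 1172/2237 - 56 = -124100/2237 ≈ -55.476)
(4050 + j)*(X + 2091) = (4050 - 175)*(-124100/2237 + 2091) = 3875*(4553467/2237) = 17644684625/2237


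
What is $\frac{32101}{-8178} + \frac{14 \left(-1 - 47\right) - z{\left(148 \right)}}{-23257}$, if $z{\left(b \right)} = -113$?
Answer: $- \frac{1214405}{311286} \approx -3.9013$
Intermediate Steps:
$\frac{32101}{-8178} + \frac{14 \left(-1 - 47\right) - z{\left(148 \right)}}{-23257} = \frac{32101}{-8178} + \frac{14 \left(-1 - 47\right) - -113}{-23257} = 32101 \left(- \frac{1}{8178}\right) + \left(14 \left(-48\right) + 113\right) \left(- \frac{1}{23257}\right) = - \frac{683}{174} + \left(-672 + 113\right) \left(- \frac{1}{23257}\right) = - \frac{683}{174} - - \frac{43}{1789} = - \frac{683}{174} + \frac{43}{1789} = - \frac{1214405}{311286}$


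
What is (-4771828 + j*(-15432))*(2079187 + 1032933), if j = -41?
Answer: -12881425685920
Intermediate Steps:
(-4771828 + j*(-15432))*(2079187 + 1032933) = (-4771828 - 41*(-15432))*(2079187 + 1032933) = (-4771828 + 632712)*3112120 = -4139116*3112120 = -12881425685920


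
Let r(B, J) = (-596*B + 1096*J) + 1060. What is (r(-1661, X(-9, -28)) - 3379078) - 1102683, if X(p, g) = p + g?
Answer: -3531297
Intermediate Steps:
X(p, g) = g + p
r(B, J) = 1060 - 596*B + 1096*J
(r(-1661, X(-9, -28)) - 3379078) - 1102683 = ((1060 - 596*(-1661) + 1096*(-28 - 9)) - 3379078) - 1102683 = ((1060 + 989956 + 1096*(-37)) - 3379078) - 1102683 = ((1060 + 989956 - 40552) - 3379078) - 1102683 = (950464 - 3379078) - 1102683 = -2428614 - 1102683 = -3531297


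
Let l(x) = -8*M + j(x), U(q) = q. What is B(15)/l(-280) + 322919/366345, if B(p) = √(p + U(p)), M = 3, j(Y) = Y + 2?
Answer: 322919/366345 - √30/302 ≈ 0.86333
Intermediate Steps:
j(Y) = 2 + Y
B(p) = √2*√p (B(p) = √(p + p) = √(2*p) = √2*√p)
l(x) = -22 + x (l(x) = -8*3 + (2 + x) = -24 + (2 + x) = -22 + x)
B(15)/l(-280) + 322919/366345 = (√2*√15)/(-22 - 280) + 322919/366345 = √30/(-302) + 322919*(1/366345) = √30*(-1/302) + 322919/366345 = -√30/302 + 322919/366345 = 322919/366345 - √30/302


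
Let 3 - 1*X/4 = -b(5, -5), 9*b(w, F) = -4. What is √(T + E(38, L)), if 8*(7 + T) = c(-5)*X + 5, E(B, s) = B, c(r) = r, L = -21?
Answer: √3634/12 ≈ 5.0236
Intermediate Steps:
b(w, F) = -4/9 (b(w, F) = (⅑)*(-4) = -4/9)
X = 92/9 (X = 12 - (-4)*(-4)/9 = 12 - 4*4/9 = 12 - 16/9 = 92/9 ≈ 10.222)
T = -919/72 (T = -7 + (-5*92/9 + 5)/8 = -7 + (-460/9 + 5)/8 = -7 + (⅛)*(-415/9) = -7 - 415/72 = -919/72 ≈ -12.764)
√(T + E(38, L)) = √(-919/72 + 38) = √(1817/72) = √3634/12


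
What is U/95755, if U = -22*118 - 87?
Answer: -2683/95755 ≈ -0.028019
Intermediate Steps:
U = -2683 (U = -2596 - 87 = -2683)
U/95755 = -2683/95755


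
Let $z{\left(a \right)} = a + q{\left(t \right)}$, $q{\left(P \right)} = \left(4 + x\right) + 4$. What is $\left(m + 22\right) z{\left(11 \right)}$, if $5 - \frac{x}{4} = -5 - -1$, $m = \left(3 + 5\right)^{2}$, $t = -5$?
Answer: $4730$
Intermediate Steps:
$m = 64$ ($m = 8^{2} = 64$)
$x = 36$ ($x = 20 - 4 \left(-5 - -1\right) = 20 - 4 \left(-5 + 1\right) = 20 - -16 = 20 + 16 = 36$)
$q{\left(P \right)} = 44$ ($q{\left(P \right)} = \left(4 + 36\right) + 4 = 40 + 4 = 44$)
$z{\left(a \right)} = 44 + a$ ($z{\left(a \right)} = a + 44 = 44 + a$)
$\left(m + 22\right) z{\left(11 \right)} = \left(64 + 22\right) \left(44 + 11\right) = 86 \cdot 55 = 4730$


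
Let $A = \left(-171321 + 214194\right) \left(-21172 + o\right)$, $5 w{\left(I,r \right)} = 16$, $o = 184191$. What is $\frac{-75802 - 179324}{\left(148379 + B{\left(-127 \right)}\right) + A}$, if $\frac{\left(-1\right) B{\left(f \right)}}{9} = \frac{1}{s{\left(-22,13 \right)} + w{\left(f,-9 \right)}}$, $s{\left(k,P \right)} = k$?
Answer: $- \frac{23981844}{656990624849} \approx -3.6503 \cdot 10^{-5}$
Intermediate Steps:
$w{\left(I,r \right)} = \frac{16}{5}$ ($w{\left(I,r \right)} = \frac{1}{5} \cdot 16 = \frac{16}{5}$)
$B{\left(f \right)} = \frac{45}{94}$ ($B{\left(f \right)} = - \frac{9}{-22 + \frac{16}{5}} = - \frac{9}{- \frac{94}{5}} = \left(-9\right) \left(- \frac{5}{94}\right) = \frac{45}{94}$)
$A = 6989113587$ ($A = \left(-171321 + 214194\right) \left(-21172 + 184191\right) = 42873 \cdot 163019 = 6989113587$)
$\frac{-75802 - 179324}{\left(148379 + B{\left(-127 \right)}\right) + A} = \frac{-75802 - 179324}{\left(148379 + \frac{45}{94}\right) + 6989113587} = - \frac{255126}{\frac{13947671}{94} + 6989113587} = - \frac{255126}{\frac{656990624849}{94}} = \left(-255126\right) \frac{94}{656990624849} = - \frac{23981844}{656990624849}$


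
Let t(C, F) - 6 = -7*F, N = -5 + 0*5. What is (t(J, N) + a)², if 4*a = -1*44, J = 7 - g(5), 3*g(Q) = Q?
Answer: 900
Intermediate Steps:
g(Q) = Q/3
N = -5 (N = -5 + 0 = -5)
J = 16/3 (J = 7 - 5/3 = 16/3 ≈ 5.3333)
t(C, F) = 6 - 7*F
a = -11 (a = (-1*44)/4 = (¼)*(-44) = -11)
(t(J, N) + a)² = ((6 - 7*(-5)) - 11)² = ((6 + 35) - 11)² = (41 - 11)² = 30² = 900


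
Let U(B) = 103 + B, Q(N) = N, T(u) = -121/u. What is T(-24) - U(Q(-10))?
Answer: -2111/24 ≈ -87.958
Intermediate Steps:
T(-24) - U(Q(-10)) = -121/(-24) - (103 - 10) = -121*(-1/24) - 1*93 = 121/24 - 93 = -2111/24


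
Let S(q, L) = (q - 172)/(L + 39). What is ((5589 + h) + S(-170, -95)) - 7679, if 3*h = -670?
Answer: -193807/84 ≈ -2307.2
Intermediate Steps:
h = -670/3 (h = (⅓)*(-670) = -670/3 ≈ -223.33)
S(q, L) = (-172 + q)/(39 + L)
((5589 + h) + S(-170, -95)) - 7679 = ((5589 - 670/3) + (-172 - 170)/(39 - 95)) - 7679 = (16097/3 - 342/(-56)) - 7679 = (16097/3 - 1/56*(-342)) - 7679 = (16097/3 + 171/28) - 7679 = 451229/84 - 7679 = -193807/84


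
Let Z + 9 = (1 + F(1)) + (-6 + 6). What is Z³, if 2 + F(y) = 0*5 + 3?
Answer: -343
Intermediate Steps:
F(y) = 1 (F(y) = -2 + (0*5 + 3) = -2 + (0 + 3) = -2 + 3 = 1)
Z = -7 (Z = -9 + ((1 + 1) + (-6 + 6)) = -9 + (2 + 0) = -9 + 2 = -7)
Z³ = (-7)³ = -343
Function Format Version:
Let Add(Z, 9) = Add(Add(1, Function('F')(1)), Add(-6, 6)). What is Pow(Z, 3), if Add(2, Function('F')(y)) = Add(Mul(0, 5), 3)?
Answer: -343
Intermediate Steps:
Function('F')(y) = 1 (Function('F')(y) = Add(-2, Add(Mul(0, 5), 3)) = Add(-2, Add(0, 3)) = Add(-2, 3) = 1)
Z = -7 (Z = Add(-9, Add(Add(1, 1), Add(-6, 6))) = Add(-9, Add(2, 0)) = Add(-9, 2) = -7)
Pow(Z, 3) = Pow(-7, 3) = -343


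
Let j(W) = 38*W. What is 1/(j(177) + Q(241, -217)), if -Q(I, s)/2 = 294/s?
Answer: 31/208590 ≈ 0.00014862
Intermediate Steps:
Q(I, s) = -588/s
1/(j(177) + Q(241, -217)) = 1/(38*177 - 588/(-217)) = 1/(6726 - 588*(-1/217)) = 1/(6726 + 84/31) = 1/(208590/31) = 31/208590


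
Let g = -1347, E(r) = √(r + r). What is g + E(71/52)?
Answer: -1347 + √1846/26 ≈ -1345.3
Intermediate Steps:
E(r) = √2*√r (E(r) = √(2*r) = √2*√r)
g + E(71/52) = -1347 + √2*√(71/52) = -1347 + √2*(√923/26) = -1347 + √1846/26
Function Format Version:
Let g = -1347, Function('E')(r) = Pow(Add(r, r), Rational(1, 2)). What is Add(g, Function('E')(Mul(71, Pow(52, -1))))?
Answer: Add(-1347, Mul(Rational(1, 26), Pow(1846, Rational(1, 2)))) ≈ -1345.3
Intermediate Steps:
Function('E')(r) = Mul(Pow(2, Rational(1, 2)), Pow(r, Rational(1, 2))) (Function('E')(r) = Pow(Mul(2, r), Rational(1, 2)) = Mul(Pow(2, Rational(1, 2)), Pow(r, Rational(1, 2))))
Add(g, Function('E')(Mul(71, Pow(52, -1)))) = Add(-1347, Mul(Pow(2, Rational(1, 2)), Pow(Mul(71, Pow(52, -1)), Rational(1, 2)))) = Add(-1347, Mul(Pow(2, Rational(1, 2)), Pow(Mul(71, Rational(1, 52)), Rational(1, 2)))) = Add(-1347, Mul(Pow(2, Rational(1, 2)), Pow(Rational(71, 52), Rational(1, 2)))) = Add(-1347, Mul(Pow(2, Rational(1, 2)), Mul(Rational(1, 26), Pow(923, Rational(1, 2))))) = Add(-1347, Mul(Rational(1, 26), Pow(1846, Rational(1, 2))))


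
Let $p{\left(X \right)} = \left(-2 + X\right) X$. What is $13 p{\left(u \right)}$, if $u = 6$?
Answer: $312$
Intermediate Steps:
$p{\left(X \right)} = X \left(-2 + X\right)$
$13 p{\left(u \right)} = 13 \cdot 6 \left(-2 + 6\right) = 13 \cdot 6 \cdot 4 = 13 \cdot 24 = 312$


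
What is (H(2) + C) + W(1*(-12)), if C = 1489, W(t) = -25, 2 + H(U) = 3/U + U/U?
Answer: 2929/2 ≈ 1464.5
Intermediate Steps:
H(U) = -1 + 3/U (H(U) = -2 + (3/U + U/U) = -2 + (3/U + 1) = -2 + (1 + 3/U) = -1 + 3/U)
(H(2) + C) + W(1*(-12)) = ((3 - 1*2)/2 + 1489) - 25 = ((3 - 2)/2 + 1489) - 25 = ((½)*1 + 1489) - 25 = (½ + 1489) - 25 = 2979/2 - 25 = 2929/2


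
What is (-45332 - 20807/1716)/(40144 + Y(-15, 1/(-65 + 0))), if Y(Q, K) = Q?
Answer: -77810519/68861364 ≈ -1.1300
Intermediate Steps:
(-45332 - 20807/1716)/(40144 + Y(-15, 1/(-65 + 0))) = (-45332 - 20807/1716)/(40144 - 15) = (-45332 - 20807*1/1716)/40129 = (-45332 - 20807/1716)*(1/40129) = -77810519/1716*1/40129 = -77810519/68861364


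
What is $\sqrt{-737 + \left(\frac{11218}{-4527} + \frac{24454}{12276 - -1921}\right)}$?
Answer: $\frac{i \sqrt{338597795395822481}}{21423273} \approx 27.162 i$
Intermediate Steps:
$\sqrt{-737 + \left(\frac{11218}{-4527} + \frac{24454}{12276 - -1921}\right)} = \sqrt{-737 + \left(11218 \left(- \frac{1}{4527}\right) + \frac{24454}{12276 + 1921}\right)} = \sqrt{-737 - \left(\frac{11218}{4527} - \frac{24454}{14197}\right)} = \sqrt{-737 + \left(- \frac{11218}{4527} + 24454 \cdot \frac{1}{14197}\right)} = \sqrt{-737 + \left(- \frac{11218}{4527} + \frac{24454}{14197}\right)} = \sqrt{-737 - \frac{48558688}{64269819}} = \sqrt{- \frac{47415415291}{64269819}} = \frac{i \sqrt{338597795395822481}}{21423273}$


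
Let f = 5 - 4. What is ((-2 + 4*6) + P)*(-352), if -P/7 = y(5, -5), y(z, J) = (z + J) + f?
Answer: -5280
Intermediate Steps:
f = 1
y(z, J) = 1 + J + z (y(z, J) = (z + J) + 1 = (J + z) + 1 = 1 + J + z)
P = -7 (P = -7*(1 - 5 + 5) = -7*1 = -7)
((-2 + 4*6) + P)*(-352) = ((-2 + 4*6) - 7)*(-352) = ((-2 + 24) - 7)*(-352) = (22 - 7)*(-352) = 15*(-352) = -5280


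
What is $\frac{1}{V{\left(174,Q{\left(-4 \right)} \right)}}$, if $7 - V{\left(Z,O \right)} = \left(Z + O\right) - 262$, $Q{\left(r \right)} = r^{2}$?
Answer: $\frac{1}{79} \approx 0.012658$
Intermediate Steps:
$V{\left(Z,O \right)} = 269 - O - Z$ ($V{\left(Z,O \right)} = 7 - \left(\left(Z + O\right) - 262\right) = 7 - \left(\left(O + Z\right) - 262\right) = 7 - \left(-262 + O + Z\right) = 269 - O - Z$)
$\frac{1}{V{\left(174,Q{\left(-4 \right)} \right)}} = \frac{1}{269 - \left(-4\right)^{2} - 174} = \frac{1}{269 - 16 - 174} = \frac{1}{79}$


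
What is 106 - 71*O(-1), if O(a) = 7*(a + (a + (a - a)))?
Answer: 1100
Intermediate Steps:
O(a) = 14*a (O(a) = 7*(a + (a + 0)) = 7*(a + a) = 7*(2*a) = 14*a)
106 - 71*O(-1) = 106 - 994*(-1) = 106 - 71*(-14) = 106 + 994 = 1100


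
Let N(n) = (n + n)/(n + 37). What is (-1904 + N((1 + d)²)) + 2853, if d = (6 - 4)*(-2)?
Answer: 21836/23 ≈ 949.39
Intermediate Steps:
d = -4 (d = 2*(-2) = -4)
N(n) = 2*n/(37 + n) (N(n) = (2*n)/(37 + n) = 2*n/(37 + n))
(-1904 + N((1 + d)²)) + 2853 = (-1904 + 2*(1 - 4)²/(37 + (1 - 4)²)) + 2853 = (-1904 + 2*(-3)²/(37 + (-3)²)) + 2853 = (-1904 + 2*9/(37 + 9)) + 2853 = (-1904 + 2*9/46) + 2853 = (-1904 + 2*9*(1/46)) + 2853 = (-1904 + 9/23) + 2853 = -43783/23 + 2853 = 21836/23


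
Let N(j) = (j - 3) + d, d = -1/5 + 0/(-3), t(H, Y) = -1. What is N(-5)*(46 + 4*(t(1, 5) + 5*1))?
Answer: -2542/5 ≈ -508.40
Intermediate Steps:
d = -1/5 (d = -1*1/5 + 0*(-1/3) = -1/5 + 0 = -1/5 ≈ -0.20000)
N(j) = -16/5 + j (N(j) = (j - 3) - 1/5 = (-3 + j) - 1/5 = -16/5 + j)
N(-5)*(46 + 4*(t(1, 5) + 5*1)) = (-16/5 - 5)*(46 + 4*(-1 + 5*1)) = -41*(46 + 4*(-1 + 5))/5 = -41*(46 + 4*4)/5 = -41*(46 + 16)/5 = -41/5*62 = -2542/5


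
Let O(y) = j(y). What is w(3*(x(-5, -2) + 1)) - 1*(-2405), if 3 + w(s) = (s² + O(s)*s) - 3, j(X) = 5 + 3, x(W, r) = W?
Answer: 2447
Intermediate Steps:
j(X) = 8
O(y) = 8
w(s) = -6 + s² + 8*s (w(s) = -3 + ((s² + 8*s) - 3) = -3 + (-3 + s² + 8*s) = -6 + s² + 8*s)
w(3*(x(-5, -2) + 1)) - 1*(-2405) = (-6 + (3*(-5 + 1))² + 8*(3*(-5 + 1))) - 1*(-2405) = (-6 + (3*(-4))² + 8*(3*(-4))) + 2405 = (-6 + (-12)² + 8*(-12)) + 2405 = (-6 + 144 - 96) + 2405 = 42 + 2405 = 2447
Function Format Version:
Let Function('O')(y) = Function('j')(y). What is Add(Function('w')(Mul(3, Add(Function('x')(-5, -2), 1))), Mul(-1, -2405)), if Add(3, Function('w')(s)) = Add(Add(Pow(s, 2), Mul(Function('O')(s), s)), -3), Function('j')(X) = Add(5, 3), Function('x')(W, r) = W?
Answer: 2447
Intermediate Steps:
Function('j')(X) = 8
Function('O')(y) = 8
Function('w')(s) = Add(-6, Pow(s, 2), Mul(8, s)) (Function('w')(s) = Add(-3, Add(Add(Pow(s, 2), Mul(8, s)), -3)) = Add(-3, Add(-3, Pow(s, 2), Mul(8, s))) = Add(-6, Pow(s, 2), Mul(8, s)))
Add(Function('w')(Mul(3, Add(Function('x')(-5, -2), 1))), Mul(-1, -2405)) = Add(Add(-6, Pow(Mul(3, Add(-5, 1)), 2), Mul(8, Mul(3, Add(-5, 1)))), Mul(-1, -2405)) = Add(Add(-6, Pow(Mul(3, -4), 2), Mul(8, Mul(3, -4))), 2405) = Add(Add(-6, Pow(-12, 2), Mul(8, -12)), 2405) = Add(Add(-6, 144, -96), 2405) = Add(42, 2405) = 2447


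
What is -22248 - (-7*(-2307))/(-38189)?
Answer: -849612723/38189 ≈ -22248.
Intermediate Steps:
-22248 - (-7*(-2307))/(-38189) = -22248 - 16149*(-1)/38189 = -22248 - 1*(-16149/38189) = -22248 + 16149/38189 = -849612723/38189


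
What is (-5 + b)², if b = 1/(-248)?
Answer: 1540081/61504 ≈ 25.040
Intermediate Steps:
b = -1/248 ≈ -0.0040323
(-5 + b)² = (-5 - 1/248)² = (-1241/248)² = 1540081/61504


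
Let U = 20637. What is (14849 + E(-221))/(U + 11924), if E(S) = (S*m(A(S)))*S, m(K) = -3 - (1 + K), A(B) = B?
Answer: 10613346/32561 ≈ 325.95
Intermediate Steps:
m(K) = -4 - K (m(K) = -3 + (-1 - K) = -4 - K)
E(S) = S²*(-4 - S) (E(S) = (S*(-4 - S))*S = S²*(-4 - S))
(14849 + E(-221))/(U + 11924) = (14849 + (-221)²*(-4 - 1*(-221)))/(20637 + 11924) = (14849 + 48841*(-4 + 221))/32561 = (14849 + 48841*217)*(1/32561) = (14849 + 10598497)*(1/32561) = 10613346*(1/32561) = 10613346/32561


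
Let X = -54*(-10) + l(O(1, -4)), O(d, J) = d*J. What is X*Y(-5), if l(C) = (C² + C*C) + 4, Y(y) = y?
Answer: -2880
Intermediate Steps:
O(d, J) = J*d
l(C) = 4 + 2*C² (l(C) = (C² + C²) + 4 = 2*C² + 4 = 4 + 2*C²)
X = 576 (X = -54*(-10) + (4 + 2*(-4*1)²) = 540 + (4 + 2*(-4)²) = 540 + (4 + 2*16) = 540 + (4 + 32) = 540 + 36 = 576)
X*Y(-5) = 576*(-5) = -2880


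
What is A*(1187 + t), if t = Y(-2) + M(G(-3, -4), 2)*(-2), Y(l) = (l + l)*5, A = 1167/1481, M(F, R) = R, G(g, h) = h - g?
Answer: 1357221/1481 ≈ 916.42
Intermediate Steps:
A = 1167/1481 (A = 1167*(1/1481) = 1167/1481 ≈ 0.78798)
Y(l) = 10*l (Y(l) = (2*l)*5 = 10*l)
t = -24 (t = 10*(-2) + 2*(-2) = -20 - 4 = -24)
A*(1187 + t) = 1167*(1187 - 24)/1481 = (1167/1481)*1163 = 1357221/1481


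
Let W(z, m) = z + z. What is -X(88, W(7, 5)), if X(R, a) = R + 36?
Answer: -124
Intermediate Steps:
W(z, m) = 2*z
X(R, a) = 36 + R
-X(88, W(7, 5)) = -(36 + 88) = -1*124 = -124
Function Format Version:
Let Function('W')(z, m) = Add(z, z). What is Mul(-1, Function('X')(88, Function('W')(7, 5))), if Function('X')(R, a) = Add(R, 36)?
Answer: -124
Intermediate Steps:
Function('W')(z, m) = Mul(2, z)
Function('X')(R, a) = Add(36, R)
Mul(-1, Function('X')(88, Function('W')(7, 5))) = Mul(-1, Add(36, 88)) = Mul(-1, 124) = -124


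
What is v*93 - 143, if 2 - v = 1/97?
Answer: 4078/97 ≈ 42.041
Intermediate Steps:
v = 193/97 (v = 2 - 1/97 = 193/97 ≈ 1.9897)
v*93 - 143 = (193/97)*93 - 143 = 17949/97 - 143 = 4078/97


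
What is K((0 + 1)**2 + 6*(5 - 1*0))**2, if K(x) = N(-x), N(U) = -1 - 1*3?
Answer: 16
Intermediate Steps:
N(U) = -4 (N(U) = -1 - 3 = -4)
K(x) = -4
K((0 + 1)**2 + 6*(5 - 1*0))**2 = (-4)**2 = 16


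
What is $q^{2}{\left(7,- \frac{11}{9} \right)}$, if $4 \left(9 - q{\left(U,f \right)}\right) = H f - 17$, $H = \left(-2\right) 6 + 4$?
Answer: $\frac{151321}{1296} \approx 116.76$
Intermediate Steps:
$H = -8$ ($H = -12 + 4 = -8$)
$q{\left(U,f \right)} = \frac{53}{4} + 2 f$ ($q{\left(U,f \right)} = 9 - \frac{- 8 f - 17}{4} = 9 - \frac{-17 - 8 f}{4} = 9 + \left(\frac{17}{4} + 2 f\right) = \frac{53}{4} + 2 f$)
$q^{2}{\left(7,- \frac{11}{9} \right)} = \left(\frac{53}{4} + 2 \left(- \frac{11}{9}\right)\right)^{2} = \left(\frac{53}{4} - \frac{22}{9}\right)^{2} = \left(\frac{389}{36}\right)^{2} = \frac{151321}{1296}$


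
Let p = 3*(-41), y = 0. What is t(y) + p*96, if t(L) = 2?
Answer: -11806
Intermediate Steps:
p = -123
t(y) + p*96 = 2 - 123*96 = 2 - 11808 = -11806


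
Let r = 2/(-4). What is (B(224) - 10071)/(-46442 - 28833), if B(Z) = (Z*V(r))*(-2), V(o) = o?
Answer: 9847/75275 ≈ 0.13081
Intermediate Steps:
r = -½ (r = 2*(-¼) = -½ ≈ -0.50000)
B(Z) = Z (B(Z) = (Z*(-½))*(-2) = -Z/2*(-2) = Z)
(B(224) - 10071)/(-46442 - 28833) = (224 - 10071)/(-46442 - 28833) = -9847/(-75275) = -9847*(-1/75275) = 9847/75275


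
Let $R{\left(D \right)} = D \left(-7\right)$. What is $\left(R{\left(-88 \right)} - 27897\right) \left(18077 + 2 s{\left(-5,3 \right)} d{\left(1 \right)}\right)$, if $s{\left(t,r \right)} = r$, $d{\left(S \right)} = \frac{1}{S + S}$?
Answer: $-493240480$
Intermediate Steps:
$R{\left(D \right)} = - 7 D$
$d{\left(S \right)} = \frac{1}{2 S}$
$\left(R{\left(-88 \right)} - 27897\right) \left(18077 + 2 s{\left(-5,3 \right)} d{\left(1 \right)}\right) = \left(\left(-7\right) \left(-88\right) - 27897\right) \left(18077 + 2 \cdot 3 \frac{1}{2 \cdot 1}\right) = \left(616 - 27897\right) \left(18077 + 6 \cdot \frac{1}{2} \cdot 1\right) = - 27281 \left(18077 + 6 \cdot \frac{1}{2}\right) = - 27281 \left(18077 + 3\right) = \left(-27281\right) 18080 = -493240480$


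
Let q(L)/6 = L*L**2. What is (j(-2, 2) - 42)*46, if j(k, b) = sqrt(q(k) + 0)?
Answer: -1932 + 184*I*sqrt(3) ≈ -1932.0 + 318.7*I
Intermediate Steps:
q(L) = 6*L**3 (q(L) = 6*(L*L**2) = 6*L**3)
j(k, b) = sqrt(6)*sqrt(k**3) (j(k, b) = sqrt(6*k**3 + 0) = sqrt(6*k**3) = sqrt(6)*sqrt(k**3))
(j(-2, 2) - 42)*46 = (sqrt(6)*sqrt((-2)**3) - 42)*46 = (sqrt(6)*sqrt(-8) - 42)*46 = (sqrt(6)*(2*I*sqrt(2)) - 42)*46 = (4*I*sqrt(3) - 42)*46 = (-42 + 4*I*sqrt(3))*46 = -1932 + 184*I*sqrt(3)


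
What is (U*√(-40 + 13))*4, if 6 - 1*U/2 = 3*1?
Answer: 72*I*√3 ≈ 124.71*I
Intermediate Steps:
U = 6 (U = 12 - 6 = 6)
(U*√(-40 + 13))*4 = (6*√(-40 + 13))*4 = (6*√(-27))*4 = (6*(3*I*√3))*4 = (18*I*√3)*4 = 72*I*√3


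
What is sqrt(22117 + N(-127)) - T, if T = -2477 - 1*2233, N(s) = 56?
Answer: 4710 + sqrt(22173) ≈ 4858.9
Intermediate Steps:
T = -4710 (T = -2477 - 2233 = -4710)
sqrt(22117 + N(-127)) - T = sqrt(22117 + 56) - 1*(-4710) = sqrt(22173) + 4710 = 4710 + sqrt(22173)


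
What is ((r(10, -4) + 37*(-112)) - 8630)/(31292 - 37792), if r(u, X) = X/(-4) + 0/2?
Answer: 12773/6500 ≈ 1.9651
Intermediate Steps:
r(u, X) = -X/4 (r(u, X) = X*(-1/4) + 0*(1/2) = -X/4 + 0 = -X/4)
((r(10, -4) + 37*(-112)) - 8630)/(31292 - 37792) = ((-1/4*(-4) + 37*(-112)) - 8630)/(31292 - 37792) = ((1 - 4144) - 8630)/(-6500) = (-4143 - 8630)*(-1/6500) = -12773*(-1/6500) = 12773/6500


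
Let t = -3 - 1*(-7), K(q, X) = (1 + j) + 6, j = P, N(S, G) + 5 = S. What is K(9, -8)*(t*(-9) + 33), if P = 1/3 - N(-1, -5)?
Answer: -40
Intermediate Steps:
N(S, G) = -5 + S
P = 19/3 (P = 1/3 - (-5 - 1) = 1*(1/3) - 1*(-6) = 1/3 + 6 = 19/3 ≈ 6.3333)
j = 19/3 ≈ 6.3333
K(q, X) = 40/3 (K(q, X) = (1 + 19/3) + 6 = 22/3 + 6 = 40/3)
t = 4 (t = -3 + 7 = 4)
K(9, -8)*(t*(-9) + 33) = 40*(4*(-9) + 33)/3 = 40*(-36 + 33)/3 = (40/3)*(-3) = -40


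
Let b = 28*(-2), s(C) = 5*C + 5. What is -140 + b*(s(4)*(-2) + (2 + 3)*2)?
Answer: 2100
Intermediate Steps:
s(C) = 5 + 5*C
b = -56
-140 + b*(s(4)*(-2) + (2 + 3)*2) = -140 - 56*((5 + 5*4)*(-2) + (2 + 3)*2) = -140 - 56*((5 + 20)*(-2) + 5*2) = -140 - 56*(25*(-2) + 10) = -140 - 56*(-50 + 10) = -140 - 56*(-40) = -140 + 2240 = 2100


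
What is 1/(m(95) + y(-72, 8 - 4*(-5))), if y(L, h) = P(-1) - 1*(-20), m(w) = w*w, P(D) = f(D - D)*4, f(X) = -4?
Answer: 1/9029 ≈ 0.00011075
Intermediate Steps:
P(D) = -16 (P(D) = -4*4 = -16)
m(w) = w²
y(L, h) = 4 (y(L, h) = -16 - 1*(-20) = -16 + 20 = 4)
1/(m(95) + y(-72, 8 - 4*(-5))) = 1/(95² + 4) = 1/(9025 + 4) = 1/9029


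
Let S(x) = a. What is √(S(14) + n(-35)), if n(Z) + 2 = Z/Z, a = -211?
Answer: 2*I*√53 ≈ 14.56*I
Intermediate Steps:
S(x) = -211
n(Z) = -1 (n(Z) = -2 + Z/Z = -2 + 1 = -1)
√(S(14) + n(-35)) = √(-211 - 1) = √(-212) = 2*I*√53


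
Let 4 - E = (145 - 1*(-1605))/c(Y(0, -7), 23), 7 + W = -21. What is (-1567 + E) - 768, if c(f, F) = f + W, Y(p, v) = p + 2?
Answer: -29428/13 ≈ -2263.7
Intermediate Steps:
W = -28 (W = -7 - 21 = -28)
Y(p, v) = 2 + p
c(f, F) = -28 + f (c(f, F) = f - 28 = -28 + f)
E = 927/13 (E = 4 - (145 - 1*(-1605))/(-28 + (2 + 0)) = 4 - (145 + 1605)/(-28 + 2) = 4 - 1750/(-26) = 4 - 1750*(-1)/26 = 4 - 1*(-875/13) = 4 + 875/13 = 927/13 ≈ 71.308)
(-1567 + E) - 768 = (-1567 + 927/13) - 768 = -19444/13 - 768 = -29428/13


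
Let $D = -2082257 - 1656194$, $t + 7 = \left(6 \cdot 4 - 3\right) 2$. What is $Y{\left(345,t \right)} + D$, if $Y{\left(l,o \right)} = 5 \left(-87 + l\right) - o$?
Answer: $-3737196$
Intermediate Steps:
$t = 35$ ($t = -7 + \left(6 \cdot 4 - 3\right) 2 = -7 + \left(24 - 3\right) 2 = -7 + 21 \cdot 2 = -7 + 42 = 35$)
$Y{\left(l,o \right)} = -435 - o + 5 l$ ($Y{\left(l,o \right)} = \left(-435 + 5 l\right) - o = -435 - o + 5 l$)
$D = -3738451$ ($D = -2082257 - 1656194 = -3738451$)
$Y{\left(345,t \right)} + D = \left(-435 - 35 + 5 \cdot 345\right) - 3738451 = \left(-435 - 35 + 1725\right) - 3738451 = 1255 - 3738451 = -3737196$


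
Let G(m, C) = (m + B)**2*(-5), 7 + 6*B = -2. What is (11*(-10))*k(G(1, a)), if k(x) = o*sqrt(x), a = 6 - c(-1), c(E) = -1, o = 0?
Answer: 0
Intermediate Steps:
B = -3/2 (B = -7/6 + (1/6)*(-2) = -7/6 - 1/3 = -3/2 ≈ -1.5000)
a = 7 (a = 6 - 1*(-1) = 6 + 1 = 7)
G(m, C) = -5*(-3/2 + m)**2 (G(m, C) = (m - 3/2)**2*(-5) = (-3/2 + m)**2*(-5) = -5*(-3/2 + m)**2)
k(x) = 0 (k(x) = 0*sqrt(x) = 0)
(11*(-10))*k(G(1, a)) = (11*(-10))*0 = -110*0 = 0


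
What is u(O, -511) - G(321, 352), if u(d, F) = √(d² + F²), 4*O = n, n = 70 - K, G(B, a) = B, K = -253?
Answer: -321 + √4282265/4 ≈ 196.34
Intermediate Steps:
n = 323 (n = 70 - 1*(-253) = 70 + 253 = 323)
O = 323/4 (O = (¼)*323 = 323/4 ≈ 80.750)
u(d, F) = √(F² + d²)
u(O, -511) - G(321, 352) = √((-511)² + (323/4)²) - 1*321 = √(261121 + 104329/16) - 321 = √(4282265/16) - 321 = √4282265/4 - 321 = -321 + √4282265/4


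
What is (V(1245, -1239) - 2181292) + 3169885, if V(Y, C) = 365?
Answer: 988958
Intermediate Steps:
(V(1245, -1239) - 2181292) + 3169885 = (365 - 2181292) + 3169885 = -2180927 + 3169885 = 988958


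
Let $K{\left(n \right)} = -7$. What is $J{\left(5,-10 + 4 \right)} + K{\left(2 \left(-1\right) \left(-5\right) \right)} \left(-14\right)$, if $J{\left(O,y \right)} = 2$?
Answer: $100$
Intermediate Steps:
$J{\left(5,-10 + 4 \right)} + K{\left(2 \left(-1\right) \left(-5\right) \right)} \left(-14\right) = 2 - -98 = 2 + 98 = 100$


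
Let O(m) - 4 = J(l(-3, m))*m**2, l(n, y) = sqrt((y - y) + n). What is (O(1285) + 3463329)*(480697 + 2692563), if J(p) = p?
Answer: 10990056075580 + 5239766243500*I*sqrt(3) ≈ 1.099e+13 + 9.0755e+12*I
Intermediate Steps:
l(n, y) = sqrt(n) (l(n, y) = sqrt(0 + n) = sqrt(n))
O(m) = 4 + I*sqrt(3)*m**2 (O(m) = 4 + sqrt(-3)*m**2 = 4 + (I*sqrt(3))*m**2 = 4 + I*sqrt(3)*m**2)
(O(1285) + 3463329)*(480697 + 2692563) = ((4 + I*sqrt(3)*1285**2) + 3463329)*(480697 + 2692563) = ((4 + I*sqrt(3)*1651225) + 3463329)*3173260 = ((4 + 1651225*I*sqrt(3)) + 3463329)*3173260 = (3463333 + 1651225*I*sqrt(3))*3173260 = 10990056075580 + 5239766243500*I*sqrt(3)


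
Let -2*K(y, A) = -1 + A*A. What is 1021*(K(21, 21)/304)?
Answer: -56155/76 ≈ -738.88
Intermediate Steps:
K(y, A) = 1/2 - A**2/2 (K(y, A) = -(-1 + A*A)/2 = -(-1 + A**2)/2 = 1/2 - A**2/2)
1021*(K(21, 21)/304) = 1021*((1/2 - 1/2*21**2)/304) = 1021*((1/2 - 1/2*441)*(1/304)) = 1021*((1/2 - 441/2)*(1/304)) = 1021*(-220*1/304) = 1021*(-55/76) = -56155/76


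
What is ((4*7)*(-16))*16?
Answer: -7168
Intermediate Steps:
((4*7)*(-16))*16 = (28*(-16))*16 = -448*16 = -7168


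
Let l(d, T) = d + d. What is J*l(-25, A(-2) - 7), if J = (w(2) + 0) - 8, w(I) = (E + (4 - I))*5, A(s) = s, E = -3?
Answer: 650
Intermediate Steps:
l(d, T) = 2*d
w(I) = 5 - 5*I (w(I) = (-3 + (4 - I))*5 = (1 - I)*5 = 5 - 5*I)
J = -13 (J = ((5 - 5*2) + 0) - 8 = ((5 - 10) + 0) - 8 = (-5 + 0) - 8 = -5 - 8 = -13)
J*l(-25, A(-2) - 7) = -26*(-25) = -13*(-50) = 650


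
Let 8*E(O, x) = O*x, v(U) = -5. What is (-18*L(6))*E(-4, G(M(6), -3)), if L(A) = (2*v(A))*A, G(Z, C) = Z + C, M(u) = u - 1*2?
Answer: -540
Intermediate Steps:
M(u) = -2 + u (M(u) = u - 2 = -2 + u)
G(Z, C) = C + Z
L(A) = -10*A (L(A) = (2*(-5))*A = -10*A)
E(O, x) = O*x/8 (E(O, x) = (O*x)/8 = O*x/8)
(-18*L(6))*E(-4, G(M(6), -3)) = (-(-180)*6)*((1/8)*(-4)*(-3 + (-2 + 6))) = (-18*(-60))*((1/8)*(-4)*(-3 + 4)) = 1080*((1/8)*(-4)*1) = 1080*(-1/2) = -540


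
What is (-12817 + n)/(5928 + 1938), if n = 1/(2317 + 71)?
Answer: -30606995/18784008 ≈ -1.6294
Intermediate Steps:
n = 1/2388 ≈ 0.00041876
(-12817 + n)/(5928 + 1938) = (-12817 + 1/2388)/(5928 + 1938) = -30606995/2388/7866 = -30606995/2388*1/7866 = -30606995/18784008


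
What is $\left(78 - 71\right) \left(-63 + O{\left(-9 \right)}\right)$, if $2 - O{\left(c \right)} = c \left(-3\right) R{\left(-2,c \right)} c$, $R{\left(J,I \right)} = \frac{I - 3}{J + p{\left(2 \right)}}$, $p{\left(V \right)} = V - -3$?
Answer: $-7231$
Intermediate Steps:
$p{\left(V \right)} = 3 + V$ ($p{\left(V \right)} = V + 3 = 3 + V$)
$R{\left(J,I \right)} = \frac{-3 + I}{5 + J}$ ($R{\left(J,I \right)} = \frac{I - 3}{J + \left(3 + 2\right)} = \frac{-3 + I}{J + 5} = \frac{-3 + I}{5 + J}$)
$O{\left(c \right)} = 2 + 3 c^{2} \left(-1 + \frac{c}{3}\right)$ ($O{\left(c \right)} = 2 - c \left(-3\right) \frac{-3 + c}{5 - 2} c = 2 - - 3 c \frac{-3 + c}{3} c = 2 - - 3 c \left(-1 + \frac{c}{3}\right) c = 2 - - 3 c^{2} \left(-1 + \frac{c}{3}\right) = 2 + 3 c^{2} \left(-1 + \frac{c}{3}\right)$)
$\left(78 - 71\right) \left(-63 + O{\left(-9 \right)}\right) = \left(78 - 71\right) \left(-63 + \left(2 + \left(-9\right)^{2} \left(-3 - 9\right)\right)\right) = \left(78 - 71\right) \left(-63 + \left(2 + 81 \left(-12\right)\right)\right) = 7 \left(-63 + \left(2 - 972\right)\right) = 7 \left(-63 - 970\right) = 7 \left(-1033\right) = -7231$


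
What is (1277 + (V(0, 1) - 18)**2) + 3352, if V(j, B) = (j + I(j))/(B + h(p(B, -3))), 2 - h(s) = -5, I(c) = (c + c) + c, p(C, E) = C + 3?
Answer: 4953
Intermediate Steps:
p(C, E) = 3 + C
I(c) = 3*c (I(c) = 2*c + c = 3*c)
h(s) = 7 (h(s) = 2 - 1*(-5) = 2 + 5 = 7)
V(j, B) = 4*j/(7 + B) (V(j, B) = (j + 3*j)/(B + 7) = (4*j)/(7 + B) = 4*j/(7 + B))
(1277 + (V(0, 1) - 18)**2) + 3352 = (1277 + (4*0/(7 + 1) - 18)**2) + 3352 = (1277 + (4*0/8 - 18)**2) + 3352 = (1277 + (4*0*(1/8) - 18)**2) + 3352 = (1277 + (0 - 18)**2) + 3352 = (1277 + (-18)**2) + 3352 = (1277 + 324) + 3352 = 1601 + 3352 = 4953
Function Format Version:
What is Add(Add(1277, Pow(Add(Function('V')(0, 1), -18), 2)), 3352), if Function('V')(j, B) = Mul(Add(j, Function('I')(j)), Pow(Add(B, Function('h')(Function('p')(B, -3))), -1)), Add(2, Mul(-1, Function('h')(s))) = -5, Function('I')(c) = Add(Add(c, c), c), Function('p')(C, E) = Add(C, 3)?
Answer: 4953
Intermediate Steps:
Function('p')(C, E) = Add(3, C)
Function('I')(c) = Mul(3, c) (Function('I')(c) = Add(Mul(2, c), c) = Mul(3, c))
Function('h')(s) = 7 (Function('h')(s) = Add(2, Mul(-1, -5)) = Add(2, 5) = 7)
Function('V')(j, B) = Mul(4, j, Pow(Add(7, B), -1)) (Function('V')(j, B) = Mul(Add(j, Mul(3, j)), Pow(Add(B, 7), -1)) = Mul(Mul(4, j), Pow(Add(7, B), -1)) = Mul(4, j, Pow(Add(7, B), -1)))
Add(Add(1277, Pow(Add(Function('V')(0, 1), -18), 2)), 3352) = Add(Add(1277, Pow(Add(Mul(4, 0, Pow(Add(7, 1), -1)), -18), 2)), 3352) = Add(Add(1277, Pow(Add(Mul(4, 0, Pow(8, -1)), -18), 2)), 3352) = Add(Add(1277, Pow(Add(Mul(4, 0, Rational(1, 8)), -18), 2)), 3352) = Add(Add(1277, Pow(Add(0, -18), 2)), 3352) = Add(Add(1277, Pow(-18, 2)), 3352) = Add(Add(1277, 324), 3352) = Add(1601, 3352) = 4953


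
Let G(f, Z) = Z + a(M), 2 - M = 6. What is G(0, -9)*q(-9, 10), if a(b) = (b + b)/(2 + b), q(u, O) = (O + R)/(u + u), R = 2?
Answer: 10/3 ≈ 3.3333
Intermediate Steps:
q(u, O) = (2 + O)/(2*u) (q(u, O) = (O + 2)/(u + u) = (2 + O)/((2*u)) = (2 + O)*(1/(2*u)) = (2 + O)/(2*u))
M = -4 (M = 2 - 1*6 = 2 - 6 = -4)
a(b) = 2*b/(2 + b) (a(b) = (2*b)/(2 + b) = 2*b/(2 + b))
G(f, Z) = 4 + Z (G(f, Z) = Z + 2*(-4)/(2 - 4) = Z + 2*(-4)/(-2) = Z + 2*(-4)*(-½) = Z + 4 = 4 + Z)
G(0, -9)*q(-9, 10) = (4 - 9)*((½)*(2 + 10)/(-9)) = -5*(-1)*12/(2*9) = -5*(-⅔) = 10/3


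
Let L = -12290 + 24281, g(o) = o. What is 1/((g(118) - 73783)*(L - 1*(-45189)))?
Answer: -1/4212164700 ≈ -2.3741e-10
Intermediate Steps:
L = 11991
1/((g(118) - 73783)*(L - 1*(-45189))) = 1/((118 - 73783)*(11991 - 1*(-45189))) = 1/((-73665)*(11991 + 45189)) = -1/73665/57180 = -1/73665*1/57180 = -1/4212164700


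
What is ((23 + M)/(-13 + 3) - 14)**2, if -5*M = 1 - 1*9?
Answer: 677329/2500 ≈ 270.93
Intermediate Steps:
M = 8/5 (M = -(1 - 1*9)/5 = -(1 - 9)/5 = -1/5*(-8) = 8/5 ≈ 1.6000)
((23 + M)/(-13 + 3) - 14)**2 = ((23 + 8/5)/(-13 + 3) - 14)**2 = ((123/5)/(-10) - 14)**2 = ((123/5)*(-1/10) - 14)**2 = (-123/50 - 14)**2 = (-823/50)**2 = 677329/2500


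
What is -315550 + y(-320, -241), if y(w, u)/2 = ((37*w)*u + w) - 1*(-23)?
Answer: 5390736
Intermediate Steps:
y(w, u) = 46 + 2*w + 74*u*w (y(w, u) = 2*(((37*w)*u + w) - 1*(-23)) = 2*((37*u*w + w) + 23) = 2*((w + 37*u*w) + 23) = 2*(23 + w + 37*u*w) = 46 + 2*w + 74*u*w)
-315550 + y(-320, -241) = -315550 + (46 + 2*(-320) + 74*(-241)*(-320)) = -315550 + (46 - 640 + 5706880) = -315550 + 5706286 = 5390736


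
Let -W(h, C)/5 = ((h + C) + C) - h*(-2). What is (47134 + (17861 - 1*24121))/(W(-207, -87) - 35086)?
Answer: -40874/31111 ≈ -1.3138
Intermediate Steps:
W(h, C) = -15*h - 10*C (W(h, C) = -5*(((h + C) + C) - h*(-2)) = -5*(((C + h) + C) + 2*h) = -5*((h + 2*C) + 2*h) = -5*(2*C + 3*h) = -15*h - 10*C)
(47134 + (17861 - 1*24121))/(W(-207, -87) - 35086) = (47134 + (17861 - 1*24121))/((-15*(-207) - 10*(-87)) - 35086) = (47134 + (17861 - 24121))/((3105 + 870) - 35086) = (47134 - 6260)/(3975 - 35086) = 40874/(-31111) = 40874*(-1/31111) = -40874/31111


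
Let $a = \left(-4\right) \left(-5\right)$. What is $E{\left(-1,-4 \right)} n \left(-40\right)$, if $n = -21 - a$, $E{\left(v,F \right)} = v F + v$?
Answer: $4920$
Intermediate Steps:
$a = 20$
$E{\left(v,F \right)} = v + F v$ ($E{\left(v,F \right)} = F v + v = v + F v$)
$n = -41$ ($n = -21 - 20 = -41$)
$E{\left(-1,-4 \right)} n \left(-40\right) = - (1 - 4) \left(-41\right) \left(-40\right) = \left(-1\right) \left(-3\right) \left(-41\right) \left(-40\right) = 3 \left(-41\right) \left(-40\right) = \left(-123\right) \left(-40\right) = 4920$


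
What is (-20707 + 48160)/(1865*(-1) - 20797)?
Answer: -9151/7554 ≈ -1.2114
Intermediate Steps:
(-20707 + 48160)/(1865*(-1) - 20797) = 27453/(-1865 - 20797) = 27453/(-22662) = 27453*(-1/22662) = -9151/7554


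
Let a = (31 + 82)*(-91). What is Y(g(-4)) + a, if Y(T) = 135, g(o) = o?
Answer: -10148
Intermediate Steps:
a = -10283 (a = 113*(-91) = -10283)
Y(g(-4)) + a = 135 - 10283 = -10148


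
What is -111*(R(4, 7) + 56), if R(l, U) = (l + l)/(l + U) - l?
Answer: -64380/11 ≈ -5852.7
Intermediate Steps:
R(l, U) = -l + 2*l/(U + l) (R(l, U) = (2*l)/(U + l) - l = 2*l/(U + l) - l = -l + 2*l/(U + l))
-111*(R(4, 7) + 56) = -111*(4*(2 - 1*7 - 1*4)/(7 + 4) + 56) = -111*(4*(2 - 7 - 4)/11 + 56) = -111*(4*(1/11)*(-9) + 56) = -111*(-36/11 + 56) = -111*580/11 = -64380/11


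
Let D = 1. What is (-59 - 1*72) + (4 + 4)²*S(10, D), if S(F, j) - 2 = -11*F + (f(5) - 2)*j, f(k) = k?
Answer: -6851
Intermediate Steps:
S(F, j) = 2 - 11*F + 3*j (S(F, j) = 2 + (-11*F + (5 - 2)*j) = 2 + (-11*F + 3*j) = 2 - 11*F + 3*j)
(-59 - 1*72) + (4 + 4)²*S(10, D) = (-59 - 1*72) + (4 + 4)²*(2 - 11*10 + 3*1) = (-59 - 72) + 8²*(2 - 110 + 3) = -131 + 64*(-105) = -131 - 6720 = -6851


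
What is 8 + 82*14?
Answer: 1156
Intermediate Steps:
8 + 82*14 = 8 + 1148 = 1156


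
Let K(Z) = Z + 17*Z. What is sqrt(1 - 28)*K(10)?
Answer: 540*I*sqrt(3) ≈ 935.31*I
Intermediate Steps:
K(Z) = 18*Z
sqrt(1 - 28)*K(10) = sqrt(1 - 28)*(18*10) = sqrt(-27)*180 = (3*I*sqrt(3))*180 = 540*I*sqrt(3)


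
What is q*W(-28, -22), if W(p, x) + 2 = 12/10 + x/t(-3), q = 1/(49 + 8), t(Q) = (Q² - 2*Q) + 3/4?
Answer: -692/17955 ≈ -0.038541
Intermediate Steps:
t(Q) = ¾ + Q² - 2*Q (t(Q) = (Q² - 2*Q) + 3*(¼) = (Q² - 2*Q) + ¾ = ¾ + Q² - 2*Q)
q = 1/57 ≈ 0.017544
W(p, x) = -⅘ + 4*x/63 (W(p, x) = -2 + (12/10 + x/(¾ + (-3)² - 2*(-3))) = -2 + (12*(⅒) + x/(¾ + 9 + 6)) = -2 + (6/5 + x/(63/4)) = -2 + (6/5 + x*(4/63)) = -2 + (6/5 + 4*x/63) = -⅘ + 4*x/63)
q*W(-28, -22) = (-⅘ + (4/63)*(-22))/57 = (-⅘ - 88/63)/57 = (1/57)*(-692/315) = -692/17955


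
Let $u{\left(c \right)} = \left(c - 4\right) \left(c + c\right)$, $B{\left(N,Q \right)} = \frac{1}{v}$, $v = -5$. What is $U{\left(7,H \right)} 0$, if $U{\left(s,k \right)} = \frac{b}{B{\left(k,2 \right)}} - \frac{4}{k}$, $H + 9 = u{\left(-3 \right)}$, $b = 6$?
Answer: $0$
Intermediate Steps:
$B{\left(N,Q \right)} = - \frac{1}{5}$ ($B{\left(N,Q \right)} = \frac{1}{-5} = - \frac{1}{5}$)
$u{\left(c \right)} = 2 c \left(-4 + c\right)$ ($u{\left(c \right)} = \left(-4 + c\right) 2 c = 2 c \left(-4 + c\right)$)
$H = 33$ ($H = -9 + 2 \left(-3\right) \left(-4 - 3\right) = -9 + 2 \left(-3\right) \left(-7\right) = -9 + 42 = 33$)
$U{\left(s,k \right)} = -30 - \frac{4}{k}$ ($U{\left(s,k \right)} = \frac{6}{- \frac{1}{5}} - \frac{4}{k} = 6 \left(-5\right) - \frac{4}{k} = -30 - \frac{4}{k}$)
$U{\left(7,H \right)} 0 = \left(-30 - \frac{4}{33}\right) 0 = \left(- \frac{994}{33}\right) 0 = 0$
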